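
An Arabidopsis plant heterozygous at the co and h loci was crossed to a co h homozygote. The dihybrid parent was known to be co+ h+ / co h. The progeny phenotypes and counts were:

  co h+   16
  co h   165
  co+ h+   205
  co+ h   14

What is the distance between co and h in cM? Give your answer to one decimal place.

7.5 cM

The recombinant classes are co+ h and co h+: 14 + 16 = 30.
Recombination frequency = 30/400 = 0.0750 ≈ 7.5%, i.e. 7.5 cM.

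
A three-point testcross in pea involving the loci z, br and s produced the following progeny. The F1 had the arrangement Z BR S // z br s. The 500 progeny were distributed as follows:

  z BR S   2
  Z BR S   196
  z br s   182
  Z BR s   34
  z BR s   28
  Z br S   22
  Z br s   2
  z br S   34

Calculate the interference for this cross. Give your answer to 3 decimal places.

The two rarest classes, z BR S and Z br s, are the double crossovers. Comparing them with the parentals, only the z allele has switched, so z is the middle locus and the order is br – z – s.
br–z: (50 + 4)/500 = 0.1080; z–s: (68 + 4)/500 = 0.1440.
Expected DCO frequency = 0.1080 × 0.1440 ≈ 0.01555; observed = 4/500 ≈ 0.00800.
Coefficient of coincidence = 0.00800/0.01555 ≈ 0.514; interference = 1 − 0.514 = 0.486.

0.486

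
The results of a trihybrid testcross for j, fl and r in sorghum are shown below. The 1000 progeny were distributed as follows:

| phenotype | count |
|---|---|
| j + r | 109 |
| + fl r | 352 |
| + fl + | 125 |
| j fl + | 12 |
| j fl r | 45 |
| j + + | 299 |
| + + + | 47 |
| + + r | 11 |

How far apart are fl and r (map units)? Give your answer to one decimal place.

25.7 map units

The two most frequent reciprocal classes, + fl r and j + +, are the parental types, so the F1 was + fl r / j + +.
The two rarest classes, + + r and j fl +, are the double crossovers. Comparing them with the parentals, only the fl allele has switched, so fl is the middle locus and the order is r – fl – j.
Crossovers in the r–fl interval produce the single-crossover classes + fl + and j + r (125 + 109 = 234) plus the double crossovers (23).
RF(r–fl) = (234 + 23) / 1000 = 257/1000 = 0.2570 → 25.7 map units.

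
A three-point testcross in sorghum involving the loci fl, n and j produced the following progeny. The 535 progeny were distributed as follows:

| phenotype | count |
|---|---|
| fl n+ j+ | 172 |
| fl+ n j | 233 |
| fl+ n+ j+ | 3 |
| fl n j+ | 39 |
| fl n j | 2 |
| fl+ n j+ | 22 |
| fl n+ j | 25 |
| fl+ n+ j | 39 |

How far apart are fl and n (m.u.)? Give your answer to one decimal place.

The two most frequent reciprocal classes, fl+ n j and fl n+ j+, are the parental types, so the F1 was fl+ n j / fl n+ j+.
The two rarest classes, fl n j and fl+ n+ j+, are the double crossovers. Comparing them with the parentals, only the fl allele has switched, so fl is the middle locus and the order is n – fl – j.
Crossovers in the n–fl interval produce the single-crossover classes fl+ n+ j and fl n j+ (39 + 39 = 78) plus the double crossovers (5).
RF(n–fl) = (78 + 5) / 535 = 83/535 = 0.1551 → 15.5 m.u.

15.5 m.u.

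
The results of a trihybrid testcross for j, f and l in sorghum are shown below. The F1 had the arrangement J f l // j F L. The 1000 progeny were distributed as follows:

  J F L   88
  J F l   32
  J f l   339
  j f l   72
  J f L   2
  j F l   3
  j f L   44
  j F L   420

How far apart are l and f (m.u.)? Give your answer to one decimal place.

The two rarest classes, J f L and j F l, are the double crossovers. Comparing them with the parentals, only the l allele has switched, so l is the middle locus and the order is j – l – f.
Crossovers in the l–f interval produce the single-crossover classes J F l and j f L (32 + 44 = 76) plus the double crossovers (5).
RF(l–f) = (76 + 5) / 1000 = 81/1000 = 0.0810 → 8.1 m.u.

8.1 m.u.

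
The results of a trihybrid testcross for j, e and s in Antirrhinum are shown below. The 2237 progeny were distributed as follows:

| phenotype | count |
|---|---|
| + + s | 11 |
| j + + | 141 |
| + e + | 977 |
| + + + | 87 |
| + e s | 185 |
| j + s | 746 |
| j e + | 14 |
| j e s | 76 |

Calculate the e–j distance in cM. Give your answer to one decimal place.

The two most frequent reciprocal classes, j + s and + e +, are the parental types, so the F1 was j + s / + e +.
The two rarest classes, + + s and j e +, are the double crossovers. Comparing them with the parentals, only the j allele has switched, so j is the middle locus and the order is s – j – e.
Crossovers in the j–e interval produce the single-crossover classes j e s and + + + (76 + 87 = 163) plus the double crossovers (25).
RF(j–e) = (163 + 25) / 2237 = 188/2237 = 0.0840 → 8.4 cM.

8.4 cM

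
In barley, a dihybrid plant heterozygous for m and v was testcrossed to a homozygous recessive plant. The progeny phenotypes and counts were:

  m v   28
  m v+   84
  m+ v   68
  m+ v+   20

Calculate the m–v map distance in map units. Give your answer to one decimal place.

The two most frequent classes, m+ v (68) and m v+ (84), are the parental types, so the F1 was m+ v / m v+.
The recombinant classes are m+ v+ and m v: 20 + 28 = 48.
Recombination frequency = 48/200 = 0.2400 ≈ 24.0%, i.e. 24.0 map units.

24.0 map units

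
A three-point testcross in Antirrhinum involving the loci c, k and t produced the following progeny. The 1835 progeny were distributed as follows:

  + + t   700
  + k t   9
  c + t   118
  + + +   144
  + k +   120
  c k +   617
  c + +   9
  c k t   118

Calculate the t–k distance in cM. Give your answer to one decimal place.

The two most frequent reciprocal classes, c k + and + + t, are the parental types, so the F1 was c k + / + + t.
The two rarest classes, c + + and + k t, are the double crossovers. Comparing them with the parentals, only the k allele has switched, so k is the middle locus and the order is t – k – c.
Crossovers in the t–k interval produce the single-crossover classes c k t and + + + (118 + 144 = 262) plus the double crossovers (18).
RF(t–k) = (262 + 18) / 1835 = 280/1835 = 0.1526 → 15.3 cM.

15.3 cM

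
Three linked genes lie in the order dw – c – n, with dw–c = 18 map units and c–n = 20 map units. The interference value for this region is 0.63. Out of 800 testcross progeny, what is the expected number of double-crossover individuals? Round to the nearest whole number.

Map distances give recombination frequencies of 0.180 and 0.200 for the two intervals.
With interference 0.63 (so coincidence = 0.37), expected double-crossover frequency = 0.180 × 0.200 × 0.37 = 0.01332.
Expected number = 0.01332 × 800 = 10.66 ≈ 11.

11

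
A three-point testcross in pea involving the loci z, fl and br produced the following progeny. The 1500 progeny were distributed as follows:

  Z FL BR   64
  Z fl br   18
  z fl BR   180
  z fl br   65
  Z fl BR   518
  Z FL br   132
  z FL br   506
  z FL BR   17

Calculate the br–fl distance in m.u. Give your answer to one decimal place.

The two most frequent reciprocal classes, Z fl BR and z FL br, are the parental types, so the F1 was Z fl BR / z FL br.
The two rarest classes, Z fl br and z FL BR, are the double crossovers. Comparing them with the parentals, only the br allele has switched, so br is the middle locus and the order is fl – br – z.
Crossovers in the fl–br interval produce the single-crossover classes Z FL BR and z fl br (64 + 65 = 129) plus the double crossovers (35).
RF(fl–br) = (129 + 35) / 1500 = 164/1500 = 0.1093 → 10.9 m.u.

10.9 m.u.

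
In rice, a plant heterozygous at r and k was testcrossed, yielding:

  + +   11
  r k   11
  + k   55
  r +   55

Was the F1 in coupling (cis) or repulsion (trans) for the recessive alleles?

trans

The two most frequent classes are + k (55) and r + (55); these are the parental (non-recombinant) types.
So the F1 carried + k on one chromosome and r + on the other — the recessive alleles are on opposite chromosomes (trans / repulsion).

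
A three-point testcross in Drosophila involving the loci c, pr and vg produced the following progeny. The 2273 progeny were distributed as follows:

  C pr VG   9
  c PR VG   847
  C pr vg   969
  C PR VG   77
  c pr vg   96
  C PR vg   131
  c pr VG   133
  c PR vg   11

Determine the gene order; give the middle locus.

vg

The two most frequent reciprocal classes, c PR VG and C pr vg, are the parental types, so the F1 was c PR VG / C pr vg.
The two rarest classes, c PR vg and C pr VG, are the double crossovers. Comparing them with the parentals, only the vg allele has switched, so vg is the middle locus and the order is c – vg – pr.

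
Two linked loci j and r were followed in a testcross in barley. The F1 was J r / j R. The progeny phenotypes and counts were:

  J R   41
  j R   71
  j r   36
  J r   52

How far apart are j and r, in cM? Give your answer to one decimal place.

38.5 cM

The recombinant classes are J R and j r: 41 + 36 = 77.
Recombination frequency = 77/200 = 0.3850 ≈ 38.5%, i.e. 38.5 cM.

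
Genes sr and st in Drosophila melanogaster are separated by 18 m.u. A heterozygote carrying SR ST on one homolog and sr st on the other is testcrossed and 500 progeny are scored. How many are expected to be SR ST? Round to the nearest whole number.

205

A map distance of 18 m.u. corresponds to a recombination frequency of 0.180.
The F1 is SR ST / sr st, so SR ST is a parental gamete class with expected frequency (1 − r)/2 = 0.820/2 = 0.4100.
Expected number = 0.4100 × 500 = 205.00 ≈ 205.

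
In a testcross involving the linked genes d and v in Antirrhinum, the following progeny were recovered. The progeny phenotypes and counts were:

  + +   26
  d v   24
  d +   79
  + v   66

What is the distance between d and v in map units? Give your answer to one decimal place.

The two most frequent classes, + v (66) and d + (79), are the parental types, so the F1 was + v / d +.
The recombinant classes are + + and d v: 26 + 24 = 50.
Recombination frequency = 50/195 = 0.2564 ≈ 25.6%, i.e. 25.6 map units.

25.6 map units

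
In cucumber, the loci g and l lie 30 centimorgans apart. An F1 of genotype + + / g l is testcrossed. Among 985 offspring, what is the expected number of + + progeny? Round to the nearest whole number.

345

A map distance of 30 centimorgans corresponds to a recombination frequency of 0.300.
The F1 is + + / g l, so + + is a parental gamete class with expected frequency (1 − r)/2 = 0.700/2 = 0.3500.
Expected number = 0.3500 × 985 = 344.75 ≈ 345.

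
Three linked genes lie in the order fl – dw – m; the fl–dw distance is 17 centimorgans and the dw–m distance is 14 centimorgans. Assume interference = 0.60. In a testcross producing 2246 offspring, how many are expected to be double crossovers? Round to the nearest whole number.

Map distances give recombination frequencies of 0.170 and 0.140 for the two intervals.
With interference 0.60 (so coincidence = 0.40), expected double-crossover frequency = 0.170 × 0.140 × 0.40 = 0.00952.
Expected number = 0.00952 × 2246 = 21.38 ≈ 21.

21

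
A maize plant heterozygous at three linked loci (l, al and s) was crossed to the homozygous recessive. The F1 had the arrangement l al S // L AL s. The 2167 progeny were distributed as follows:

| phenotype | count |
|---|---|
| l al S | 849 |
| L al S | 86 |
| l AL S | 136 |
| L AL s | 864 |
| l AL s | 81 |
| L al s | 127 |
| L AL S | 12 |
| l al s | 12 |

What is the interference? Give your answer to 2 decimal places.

The two rarest classes, l al s and L AL S, are the double crossovers. Comparing them with the parentals, only the s allele has switched, so s is the middle locus and the order is l – s – al.
l–s: (167 + 24)/2167 = 0.0881; s–al: (263 + 24)/2167 = 0.1324.
Expected DCO frequency = 0.0881 × 0.1324 ≈ 0.01166; observed = 24/2167 ≈ 0.01108.
Coefficient of coincidence = 0.01108/0.01166 ≈ 0.95; interference = 1 − 0.95 = 0.05.

0.05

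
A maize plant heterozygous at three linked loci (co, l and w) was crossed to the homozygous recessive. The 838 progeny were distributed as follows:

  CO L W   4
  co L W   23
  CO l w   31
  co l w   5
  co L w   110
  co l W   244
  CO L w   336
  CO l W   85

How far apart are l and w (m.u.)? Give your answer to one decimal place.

The two most frequent reciprocal classes, co l W and CO L w, are the parental types, so the F1 was co l W / CO L w.
The two rarest classes, co l w and CO L W, are the double crossovers. Comparing them with the parentals, only the w allele has switched, so w is the middle locus and the order is l – w – co.
Crossovers in the l–w interval produce the single-crossover classes co L W and CO l w (23 + 31 = 54) plus the double crossovers (9).
RF(l–w) = (54 + 9) / 838 = 63/838 = 0.0752 → 7.5 m.u.

7.5 m.u.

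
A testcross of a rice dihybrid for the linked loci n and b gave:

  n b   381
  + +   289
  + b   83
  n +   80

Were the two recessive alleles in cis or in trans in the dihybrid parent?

The two most frequent classes are + + (289) and n b (381); these are the parental (non-recombinant) types.
So the F1 carried + + on one chromosome and n b on the other — the recessive alleles are on the same chromosome (cis / coupling).

cis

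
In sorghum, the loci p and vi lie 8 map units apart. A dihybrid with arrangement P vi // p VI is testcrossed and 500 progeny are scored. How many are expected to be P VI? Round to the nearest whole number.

20

A map distance of 8 map units corresponds to a recombination frequency of 0.080.
The F1 is P vi / p VI, so P VI is a recombinant gamete class with expected frequency r/2 = 0.080/2 = 0.0400.
Expected number = 0.0400 × 500 = 20.00 ≈ 20.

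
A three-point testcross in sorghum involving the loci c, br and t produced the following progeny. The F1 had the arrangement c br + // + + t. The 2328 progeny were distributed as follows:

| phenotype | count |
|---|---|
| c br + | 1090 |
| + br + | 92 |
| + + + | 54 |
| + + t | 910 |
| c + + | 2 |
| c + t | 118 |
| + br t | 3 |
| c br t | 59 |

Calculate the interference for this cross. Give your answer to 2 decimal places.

The two rarest classes, c + + and + br t, are the double crossovers. Comparing them with the parentals, only the br allele has switched, so br is the middle locus and the order is t – br – c.
t–br: (113 + 5)/2328 = 0.0507; br–c: (210 + 5)/2328 = 0.0924.
Expected DCO frequency = 0.0507 × 0.0924 ≈ 0.00468; observed = 5/2328 ≈ 0.00215.
Coefficient of coincidence = 0.00215/0.00468 ≈ 0.46; interference = 1 − 0.46 = 0.54.

0.54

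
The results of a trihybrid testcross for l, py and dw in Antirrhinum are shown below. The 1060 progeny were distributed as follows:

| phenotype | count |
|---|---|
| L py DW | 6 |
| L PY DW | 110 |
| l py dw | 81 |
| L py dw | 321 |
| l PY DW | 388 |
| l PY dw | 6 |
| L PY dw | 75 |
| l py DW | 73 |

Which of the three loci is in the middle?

dw

The two most frequent reciprocal classes, l PY DW and L py dw, are the parental types, so the F1 was l PY DW / L py dw.
The two rarest classes, l PY dw and L py DW, are the double crossovers. Comparing them with the parentals, only the dw allele has switched, so dw is the middle locus and the order is l – dw – py.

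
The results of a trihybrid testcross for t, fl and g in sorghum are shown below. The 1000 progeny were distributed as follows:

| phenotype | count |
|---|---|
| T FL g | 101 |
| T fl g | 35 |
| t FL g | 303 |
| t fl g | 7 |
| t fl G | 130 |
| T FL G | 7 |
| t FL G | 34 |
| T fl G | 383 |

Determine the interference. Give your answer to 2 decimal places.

The two most frequent reciprocal classes, T fl G and t FL g, are the parental types, so the F1 was T fl G / t FL g.
The two rarest classes, T FL G and t fl g, are the double crossovers. Comparing them with the parentals, only the fl allele has switched, so fl is the middle locus and the order is t – fl – g.
t–fl: (231 + 14)/1000 = 0.2450; fl–g: (69 + 14)/1000 = 0.0830.
Expected DCO frequency = 0.2450 × 0.0830 ≈ 0.02034; observed = 14/1000 ≈ 0.01400.
Coefficient of coincidence = 0.01400/0.02034 ≈ 0.69; interference = 1 − 0.69 = 0.31.

0.31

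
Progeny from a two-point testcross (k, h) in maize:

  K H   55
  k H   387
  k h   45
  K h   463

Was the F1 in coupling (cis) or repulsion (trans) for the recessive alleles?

The two most frequent classes are K h (463) and k H (387); these are the parental (non-recombinant) types.
So the F1 carried K h on one chromosome and k H on the other — the recessive alleles are on opposite chromosomes (trans / repulsion).

trans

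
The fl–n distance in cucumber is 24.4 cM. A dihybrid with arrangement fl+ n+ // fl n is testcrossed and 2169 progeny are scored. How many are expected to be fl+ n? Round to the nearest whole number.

265

A map distance of 24.4 cM corresponds to a recombination frequency of 0.244.
The F1 is fl+ n+ / fl n, so fl+ n is a recombinant gamete class with expected frequency r/2 = 0.244/2 = 0.1220.
Expected number = 0.1220 × 2169 = 264.62 ≈ 265.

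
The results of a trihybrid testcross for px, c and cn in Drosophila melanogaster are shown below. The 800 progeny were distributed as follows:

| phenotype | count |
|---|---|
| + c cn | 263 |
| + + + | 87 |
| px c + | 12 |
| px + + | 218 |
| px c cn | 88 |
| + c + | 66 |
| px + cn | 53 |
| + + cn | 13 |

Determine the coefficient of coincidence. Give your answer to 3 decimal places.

The two most frequent reciprocal classes, + c cn and px + +, are the parental types, so the F1 was + c cn / px + +.
The two rarest classes, + + cn and px c +, are the double crossovers. Comparing them with the parentals, only the c allele has switched, so c is the middle locus and the order is px – c – cn.
px–c: (175 + 25)/800 = 0.2500; c–cn: (119 + 25)/800 = 0.1800.
Expected DCO frequency = 0.2500 × 0.1800 ≈ 0.04500; observed = 25/800 ≈ 0.03125.
Coefficient of coincidence = 0.03125/0.04500 ≈ 0.694.

0.694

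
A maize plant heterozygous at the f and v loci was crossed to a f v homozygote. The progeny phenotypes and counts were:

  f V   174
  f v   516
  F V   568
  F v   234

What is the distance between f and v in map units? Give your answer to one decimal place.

The two most frequent classes, F V (568) and f v (516), are the parental types, so the F1 was F V / f v.
The recombinant classes are F v and f V: 234 + 174 = 408.
Recombination frequency = 408/1492 = 0.2735 ≈ 27.3%, i.e. 27.3 map units.

27.3 map units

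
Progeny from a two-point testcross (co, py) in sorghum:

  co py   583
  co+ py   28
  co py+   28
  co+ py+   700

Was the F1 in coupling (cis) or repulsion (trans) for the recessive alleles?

The two most frequent classes are co+ py+ (700) and co py (583); these are the parental (non-recombinant) types.
So the F1 carried co+ py+ on one chromosome and co py on the other — the recessive alleles are on the same chromosome (cis / coupling).

cis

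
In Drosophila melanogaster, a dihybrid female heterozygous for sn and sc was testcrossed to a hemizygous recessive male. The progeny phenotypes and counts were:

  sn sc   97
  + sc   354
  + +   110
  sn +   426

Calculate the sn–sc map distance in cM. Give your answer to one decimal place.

21.0 cM

The two most frequent classes, + sc (354) and sn + (426), are the parental types, so the F1 was + sc / sn +.
The recombinant classes are + + and sn sc: 110 + 97 = 207.
Recombination frequency = 207/987 = 0.2097 ≈ 21.0%, i.e. 21.0 cM.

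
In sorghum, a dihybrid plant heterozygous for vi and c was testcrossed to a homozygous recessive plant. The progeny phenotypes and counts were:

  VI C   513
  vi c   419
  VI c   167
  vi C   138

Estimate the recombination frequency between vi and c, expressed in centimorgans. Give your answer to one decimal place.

24.7 centimorgans

The two most frequent classes, VI C (513) and vi c (419), are the parental types, so the F1 was VI C / vi c.
The recombinant classes are VI c and vi C: 167 + 138 = 305.
Recombination frequency = 305/1237 = 0.2466 ≈ 24.7%, i.e. 24.7 centimorgans.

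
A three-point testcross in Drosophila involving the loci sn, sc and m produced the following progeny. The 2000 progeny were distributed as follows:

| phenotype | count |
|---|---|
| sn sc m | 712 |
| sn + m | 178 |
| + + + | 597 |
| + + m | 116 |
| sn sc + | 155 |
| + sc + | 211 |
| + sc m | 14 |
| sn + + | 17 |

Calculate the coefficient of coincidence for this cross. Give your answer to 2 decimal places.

0.49

The two most frequent reciprocal classes, + + + and sn sc m, are the parental types, so the F1 was + + + / sn sc m.
The two rarest classes, sn + + and + sc m, are the double crossovers. Comparing them with the parentals, only the sn allele has switched, so sn is the middle locus and the order is m – sn – sc.
m–sn: (271 + 31)/2000 = 0.1510; sn–sc: (389 + 31)/2000 = 0.2100.
Expected DCO frequency = 0.1510 × 0.2100 ≈ 0.03171; observed = 31/2000 ≈ 0.01550.
Coefficient of coincidence = 0.01550/0.03171 ≈ 0.49.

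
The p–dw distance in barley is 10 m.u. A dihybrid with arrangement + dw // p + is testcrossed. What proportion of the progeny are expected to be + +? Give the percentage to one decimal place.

5.0%

A map distance of 10 m.u. corresponds to a recombination frequency of 0.100.
The F1 is + dw / p +, so + + is a recombinant gamete class with expected frequency r/2 = 0.100/2 = 0.0500.
That is 0.0500 = 5.0% of the progeny.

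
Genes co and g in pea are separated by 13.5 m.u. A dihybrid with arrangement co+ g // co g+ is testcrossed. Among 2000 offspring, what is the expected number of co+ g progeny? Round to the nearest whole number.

A map distance of 13.5 m.u. corresponds to a recombination frequency of 0.135.
The F1 is co+ g / co g+, so co+ g is a parental gamete class with expected frequency (1 − r)/2 = 0.865/2 = 0.4325.
Expected number = 0.4325 × 2000 = 865.00 ≈ 865.

865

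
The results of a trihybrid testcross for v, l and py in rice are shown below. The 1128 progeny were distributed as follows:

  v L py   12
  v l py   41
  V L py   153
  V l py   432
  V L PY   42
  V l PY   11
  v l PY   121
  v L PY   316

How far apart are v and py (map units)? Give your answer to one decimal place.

The two most frequent reciprocal classes, v L PY and V l py, are the parental types, so the F1 was v L PY / V l py.
The two rarest classes, v L py and V l PY, are the double crossovers. Comparing them with the parentals, only the py allele has switched, so py is the middle locus and the order is l – py – v.
Crossovers in the py–v interval produce the single-crossover classes V L PY and v l py (42 + 41 = 83) plus the double crossovers (23).
RF(py–v) = (83 + 23) / 1128 = 106/1128 = 0.0940 → 9.4 map units.

9.4 map units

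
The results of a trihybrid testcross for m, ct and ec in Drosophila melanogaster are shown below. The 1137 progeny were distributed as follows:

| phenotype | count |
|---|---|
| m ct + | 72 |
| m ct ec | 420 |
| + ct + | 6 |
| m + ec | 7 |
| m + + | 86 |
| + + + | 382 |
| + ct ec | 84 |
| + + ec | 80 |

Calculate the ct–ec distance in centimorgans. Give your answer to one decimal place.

The two most frequent reciprocal classes, + + + and m ct ec, are the parental types, so the F1 was + + + / m ct ec.
The two rarest classes, + ct + and m + ec, are the double crossovers. Comparing them with the parentals, only the ct allele has switched, so ct is the middle locus and the order is m – ct – ec.
Crossovers in the ct–ec interval produce the single-crossover classes + + ec and m ct + (80 + 72 = 152) plus the double crossovers (13).
RF(ct–ec) = (152 + 13) / 1137 = 165/1137 = 0.1451 → 14.5 centimorgans.

14.5 centimorgans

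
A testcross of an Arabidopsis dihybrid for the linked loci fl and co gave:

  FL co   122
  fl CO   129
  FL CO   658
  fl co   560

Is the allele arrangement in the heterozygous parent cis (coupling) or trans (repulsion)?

The two most frequent classes are FL CO (658) and fl co (560); these are the parental (non-recombinant) types.
So the F1 carried FL CO on one chromosome and fl co on the other — the recessive alleles are on the same chromosome (cis / coupling).

cis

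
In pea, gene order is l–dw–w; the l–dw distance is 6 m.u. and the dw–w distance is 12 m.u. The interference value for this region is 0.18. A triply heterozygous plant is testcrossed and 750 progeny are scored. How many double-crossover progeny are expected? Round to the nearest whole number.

Map distances give recombination frequencies of 0.060 and 0.120 for the two intervals.
With interference 0.18 (so coincidence = 0.82), expected double-crossover frequency = 0.060 × 0.120 × 0.82 = 0.00590.
Expected number = 0.00590 × 750 = 4.43 ≈ 4.

4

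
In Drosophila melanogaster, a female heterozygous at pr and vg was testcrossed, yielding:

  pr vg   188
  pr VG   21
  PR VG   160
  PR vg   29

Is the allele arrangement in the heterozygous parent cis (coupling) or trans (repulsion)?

cis

The two most frequent classes are PR VG (160) and pr vg (188); these are the parental (non-recombinant) types.
So the F1 carried PR VG on one chromosome and pr vg on the other — the recessive alleles are on the same chromosome (cis / coupling).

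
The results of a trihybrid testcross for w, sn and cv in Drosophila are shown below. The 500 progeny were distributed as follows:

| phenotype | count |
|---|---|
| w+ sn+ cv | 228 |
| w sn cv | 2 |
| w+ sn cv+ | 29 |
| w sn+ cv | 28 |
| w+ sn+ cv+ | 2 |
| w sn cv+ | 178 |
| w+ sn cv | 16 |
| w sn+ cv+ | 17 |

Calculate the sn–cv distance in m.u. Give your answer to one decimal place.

7.4 m.u.

The two most frequent reciprocal classes, w sn cv+ and w+ sn+ cv, are the parental types, so the F1 was w sn cv+ / w+ sn+ cv.
The two rarest classes, w sn cv and w+ sn+ cv+, are the double crossovers. Comparing them with the parentals, only the cv allele has switched, so cv is the middle locus and the order is w – cv – sn.
Crossovers in the cv–sn interval produce the single-crossover classes w sn+ cv+ and w+ sn cv (17 + 16 = 33) plus the double crossovers (4).
RF(cv–sn) = (33 + 4) / 500 = 37/500 = 0.0740 → 7.4 m.u.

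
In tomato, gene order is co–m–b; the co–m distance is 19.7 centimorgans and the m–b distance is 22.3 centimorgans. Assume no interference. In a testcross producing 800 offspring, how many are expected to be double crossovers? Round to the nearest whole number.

Map distances give recombination frequencies of 0.197 and 0.223 for the two intervals.
With no interference, expected double-crossover frequency = 0.197 × 0.223 = 0.04393.
Expected number = 0.04393 × 800 = 35.14 ≈ 35.

35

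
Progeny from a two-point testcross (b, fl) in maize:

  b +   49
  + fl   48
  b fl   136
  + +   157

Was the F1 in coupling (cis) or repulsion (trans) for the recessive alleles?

The two most frequent classes are + + (157) and b fl (136); these are the parental (non-recombinant) types.
So the F1 carried + + on one chromosome and b fl on the other — the recessive alleles are on the same chromosome (cis / coupling).

cis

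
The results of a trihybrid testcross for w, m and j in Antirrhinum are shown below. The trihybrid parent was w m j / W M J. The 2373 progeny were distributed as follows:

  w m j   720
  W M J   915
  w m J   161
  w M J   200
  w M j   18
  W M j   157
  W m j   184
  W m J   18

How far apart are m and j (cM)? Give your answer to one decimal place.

14.9 cM

The two rarest classes, w M j and W m J, are the double crossovers. Comparing them with the parentals, only the m allele has switched, so m is the middle locus and the order is w – m – j.
Crossovers in the m–j interval produce the single-crossover classes w m J and W M j (161 + 157 = 318) plus the double crossovers (36).
RF(m–j) = (318 + 36) / 2373 = 354/2373 = 0.1492 → 14.9 cM.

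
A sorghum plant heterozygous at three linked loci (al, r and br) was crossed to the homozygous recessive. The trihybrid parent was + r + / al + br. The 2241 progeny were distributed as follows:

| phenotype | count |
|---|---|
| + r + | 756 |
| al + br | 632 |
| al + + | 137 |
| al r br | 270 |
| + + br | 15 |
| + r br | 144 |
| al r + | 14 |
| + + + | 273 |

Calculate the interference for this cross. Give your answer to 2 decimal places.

0.63

The two rarest classes, al r + and + + br, are the double crossovers. Comparing them with the parentals, only the al allele has switched, so al is the middle locus and the order is r – al – br.
r–al: (543 + 29)/2241 = 0.2552; al–br: (281 + 29)/2241 = 0.1383.
Expected DCO frequency = 0.2552 × 0.1383 ≈ 0.03529; observed = 29/2241 ≈ 0.01294.
Coefficient of coincidence = 0.01294/0.03529 ≈ 0.37; interference = 1 − 0.37 = 0.63.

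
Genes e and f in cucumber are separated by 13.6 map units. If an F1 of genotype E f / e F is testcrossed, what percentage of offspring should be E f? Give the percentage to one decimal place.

A map distance of 13.6 map units corresponds to a recombination frequency of 0.136.
The F1 is E f / e F, so E f is a parental gamete class with expected frequency (1 − r)/2 = 0.864/2 = 0.4320.
That is 0.4320 = 43.2% of the progeny.

43.2%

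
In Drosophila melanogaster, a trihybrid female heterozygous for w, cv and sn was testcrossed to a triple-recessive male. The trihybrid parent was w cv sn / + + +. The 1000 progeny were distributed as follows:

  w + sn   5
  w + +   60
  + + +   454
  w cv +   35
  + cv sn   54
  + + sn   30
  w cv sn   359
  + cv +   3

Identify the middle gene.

The two rarest classes, w + sn and + cv +, are the double crossovers. Comparing them with the parentals, only the cv allele has switched, so cv is the middle locus and the order is sn – cv – w.

cv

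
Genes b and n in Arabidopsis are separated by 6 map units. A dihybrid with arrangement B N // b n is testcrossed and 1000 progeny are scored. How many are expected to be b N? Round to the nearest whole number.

30

A map distance of 6 map units corresponds to a recombination frequency of 0.060.
The F1 is B N / b n, so b N is a recombinant gamete class with expected frequency r/2 = 0.060/2 = 0.0300.
Expected number = 0.0300 × 1000 = 30.00 ≈ 30.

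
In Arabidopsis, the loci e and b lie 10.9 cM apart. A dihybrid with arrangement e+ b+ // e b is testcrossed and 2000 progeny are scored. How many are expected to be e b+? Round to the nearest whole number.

109

A map distance of 10.9 cM corresponds to a recombination frequency of 0.109.
The F1 is e+ b+ / e b, so e b+ is a recombinant gamete class with expected frequency r/2 = 0.109/2 = 0.0545.
Expected number = 0.0545 × 2000 = 109.00 ≈ 109.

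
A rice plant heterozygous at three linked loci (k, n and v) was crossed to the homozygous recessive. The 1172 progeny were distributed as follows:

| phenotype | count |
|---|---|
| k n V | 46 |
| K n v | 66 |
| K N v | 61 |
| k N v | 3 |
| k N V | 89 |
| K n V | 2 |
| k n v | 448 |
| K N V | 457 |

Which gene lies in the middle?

n

The two most frequent reciprocal classes, K N V and k n v, are the parental types, so the F1 was K N V / k n v.
The two rarest classes, K n V and k N v, are the double crossovers. Comparing them with the parentals, only the n allele has switched, so n is the middle locus and the order is k – n – v.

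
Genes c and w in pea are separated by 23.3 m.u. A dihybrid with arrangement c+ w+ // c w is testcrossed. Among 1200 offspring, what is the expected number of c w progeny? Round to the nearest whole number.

A map distance of 23.3 m.u. corresponds to a recombination frequency of 0.233.
The F1 is c+ w+ / c w, so c w is a parental gamete class with expected frequency (1 − r)/2 = 0.767/2 = 0.3835.
Expected number = 0.3835 × 1200 = 460.20 ≈ 460.

460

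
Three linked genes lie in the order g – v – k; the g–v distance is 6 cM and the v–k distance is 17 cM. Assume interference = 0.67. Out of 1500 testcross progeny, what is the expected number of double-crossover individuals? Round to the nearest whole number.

Map distances give recombination frequencies of 0.060 and 0.170 for the two intervals.
With interference 0.67 (so coincidence = 0.33), expected double-crossover frequency = 0.060 × 0.170 × 0.33 = 0.00337.
Expected number = 0.00337 × 1500 = 5.05 ≈ 5.

5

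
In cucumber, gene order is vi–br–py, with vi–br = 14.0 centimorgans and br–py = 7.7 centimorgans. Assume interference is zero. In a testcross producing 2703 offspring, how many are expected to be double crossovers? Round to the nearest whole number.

Map distances give recombination frequencies of 0.140 and 0.077 for the two intervals.
With no interference, expected double-crossover frequency = 0.140 × 0.077 = 0.01078.
Expected number = 0.01078 × 2703 = 29.14 ≈ 29.

29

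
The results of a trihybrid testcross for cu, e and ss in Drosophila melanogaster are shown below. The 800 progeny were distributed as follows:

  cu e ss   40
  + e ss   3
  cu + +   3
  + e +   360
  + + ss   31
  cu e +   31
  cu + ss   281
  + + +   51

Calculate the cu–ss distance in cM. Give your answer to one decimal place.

8.5 cM

The two most frequent reciprocal classes, cu + ss and + e +, are the parental types, so the F1 was cu + ss / + e +.
The two rarest classes, cu + + and + e ss, are the double crossovers. Comparing them with the parentals, only the ss allele has switched, so ss is the middle locus and the order is e – ss – cu.
Crossovers in the ss–cu interval produce the single-crossover classes + + ss and cu e + (31 + 31 = 62) plus the double crossovers (6).
RF(ss–cu) = (62 + 6) / 800 = 68/800 = 0.0850 → 8.5 cM.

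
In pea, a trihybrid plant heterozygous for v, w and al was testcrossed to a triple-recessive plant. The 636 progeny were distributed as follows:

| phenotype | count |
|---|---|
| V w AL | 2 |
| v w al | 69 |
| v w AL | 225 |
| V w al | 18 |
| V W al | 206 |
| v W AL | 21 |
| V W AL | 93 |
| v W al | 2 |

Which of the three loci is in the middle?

v

The two most frequent reciprocal classes, V W al and v w AL, are the parental types, so the F1 was V W al / v w AL.
The two rarest classes, v W al and V w AL, are the double crossovers. Comparing them with the parentals, only the v allele has switched, so v is the middle locus and the order is al – v – w.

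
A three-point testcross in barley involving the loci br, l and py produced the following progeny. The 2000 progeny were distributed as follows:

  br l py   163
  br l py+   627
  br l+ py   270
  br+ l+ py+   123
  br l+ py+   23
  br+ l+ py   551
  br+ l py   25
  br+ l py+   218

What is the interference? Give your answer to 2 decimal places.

The two most frequent reciprocal classes, br+ l+ py and br l py+, are the parental types, so the F1 was br+ l+ py / br l py+.
The two rarest classes, br+ l py and br l+ py+, are the double crossovers. Comparing them with the parentals, only the l allele has switched, so l is the middle locus and the order is br – l – py.
br–l: (488 + 48)/2000 = 0.2680; l–py: (286 + 48)/2000 = 0.1670.
Expected DCO frequency = 0.2680 × 0.1670 ≈ 0.04476; observed = 48/2000 ≈ 0.02400.
Coefficient of coincidence = 0.02400/0.04476 ≈ 0.54; interference = 1 − 0.54 = 0.46.

0.46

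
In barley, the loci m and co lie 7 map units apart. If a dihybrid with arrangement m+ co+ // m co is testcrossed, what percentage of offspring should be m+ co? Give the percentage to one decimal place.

3.5%

A map distance of 7 map units corresponds to a recombination frequency of 0.070.
The F1 is m+ co+ / m co, so m+ co is a recombinant gamete class with expected frequency r/2 = 0.070/2 = 0.0350.
That is 0.0350 = 3.5% of the progeny.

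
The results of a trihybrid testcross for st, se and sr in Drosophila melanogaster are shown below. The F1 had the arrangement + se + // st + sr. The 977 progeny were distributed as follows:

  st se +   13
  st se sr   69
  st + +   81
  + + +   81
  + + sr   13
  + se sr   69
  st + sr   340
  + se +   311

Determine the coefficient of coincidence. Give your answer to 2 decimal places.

The two rarest classes, st se + and + + sr, are the double crossovers. Comparing them with the parentals, only the st allele has switched, so st is the middle locus and the order is sr – st – se.
sr–st: (150 + 26)/977 = 0.1801; st–se: (150 + 26)/977 = 0.1801.
Expected DCO frequency = 0.1801 × 0.1801 ≈ 0.03244; observed = 26/977 ≈ 0.02661.
Coefficient of coincidence = 0.02661/0.03244 ≈ 0.82.

0.82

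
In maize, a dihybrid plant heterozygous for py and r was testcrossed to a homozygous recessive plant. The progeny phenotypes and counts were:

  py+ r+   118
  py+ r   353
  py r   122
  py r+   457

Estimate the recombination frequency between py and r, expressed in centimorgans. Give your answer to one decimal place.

22.9 centimorgans

The two most frequent classes, py+ r (353) and py r+ (457), are the parental types, so the F1 was py+ r / py r+.
The recombinant classes are py+ r+ and py r: 118 + 122 = 240.
Recombination frequency = 240/1050 = 0.2286 ≈ 22.9%, i.e. 22.9 centimorgans.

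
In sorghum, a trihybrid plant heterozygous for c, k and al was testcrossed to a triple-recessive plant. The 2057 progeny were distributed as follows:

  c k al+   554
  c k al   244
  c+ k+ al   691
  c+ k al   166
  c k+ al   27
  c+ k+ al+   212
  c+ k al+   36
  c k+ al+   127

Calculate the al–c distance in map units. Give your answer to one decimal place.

The two most frequent reciprocal classes, c+ k+ al and c k al+, are the parental types, so the F1 was c+ k+ al / c k al+.
The two rarest classes, c k+ al and c+ k al+, are the double crossovers. Comparing them with the parentals, only the c allele has switched, so c is the middle locus and the order is k – c – al.
Crossovers in the c–al interval produce the single-crossover classes c+ k+ al+ and c k al (212 + 244 = 456) plus the double crossovers (63).
RF(c–al) = (456 + 63) / 2057 = 519/2057 = 0.2523 → 25.2 map units.

25.2 map units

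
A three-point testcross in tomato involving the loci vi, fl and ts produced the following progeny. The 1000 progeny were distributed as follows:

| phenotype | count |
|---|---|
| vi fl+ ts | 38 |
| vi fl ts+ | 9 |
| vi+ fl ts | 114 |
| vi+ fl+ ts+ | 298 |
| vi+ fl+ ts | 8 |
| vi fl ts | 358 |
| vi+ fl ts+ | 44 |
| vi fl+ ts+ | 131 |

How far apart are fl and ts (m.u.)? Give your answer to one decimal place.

9.9 m.u.

The two most frequent reciprocal classes, vi+ fl+ ts+ and vi fl ts, are the parental types, so the F1 was vi+ fl+ ts+ / vi fl ts.
The two rarest classes, vi+ fl+ ts and vi fl ts+, are the double crossovers. Comparing them with the parentals, only the ts allele has switched, so ts is the middle locus and the order is vi – ts – fl.
Crossovers in the ts–fl interval produce the single-crossover classes vi+ fl ts+ and vi fl+ ts (44 + 38 = 82) plus the double crossovers (17).
RF(ts–fl) = (82 + 17) / 1000 = 99/1000 = 0.0990 → 9.9 m.u.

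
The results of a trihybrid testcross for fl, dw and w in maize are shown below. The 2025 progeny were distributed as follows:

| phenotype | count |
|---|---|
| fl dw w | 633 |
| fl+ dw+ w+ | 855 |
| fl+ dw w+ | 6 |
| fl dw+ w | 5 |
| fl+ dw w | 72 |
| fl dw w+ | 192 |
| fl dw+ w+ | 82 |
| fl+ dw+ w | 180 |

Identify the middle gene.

dw

The two most frequent reciprocal classes, fl+ dw+ w+ and fl dw w, are the parental types, so the F1 was fl+ dw+ w+ / fl dw w.
The two rarest classes, fl+ dw w+ and fl dw+ w, are the double crossovers. Comparing them with the parentals, only the dw allele has switched, so dw is the middle locus and the order is fl – dw – w.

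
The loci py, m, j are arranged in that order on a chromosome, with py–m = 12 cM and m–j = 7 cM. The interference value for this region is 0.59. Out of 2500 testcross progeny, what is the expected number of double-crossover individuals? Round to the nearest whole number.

Map distances give recombination frequencies of 0.120 and 0.070 for the two intervals.
With interference 0.59 (so coincidence = 0.41), expected double-crossover frequency = 0.120 × 0.070 × 0.41 = 0.00344.
Expected number = 0.00344 × 2500 = 8.61 ≈ 9.

9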